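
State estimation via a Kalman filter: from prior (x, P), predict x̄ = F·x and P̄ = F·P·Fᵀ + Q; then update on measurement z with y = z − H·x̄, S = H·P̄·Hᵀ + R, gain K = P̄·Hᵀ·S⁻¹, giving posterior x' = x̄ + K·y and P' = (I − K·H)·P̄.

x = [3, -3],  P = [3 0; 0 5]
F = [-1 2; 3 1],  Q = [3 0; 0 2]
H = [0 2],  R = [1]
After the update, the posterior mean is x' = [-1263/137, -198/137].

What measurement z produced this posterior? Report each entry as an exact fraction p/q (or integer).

z = [-3]

x̄ = F·x = [-9, 6]
P̄ = F·P·Fᵀ + Q = [26 1; 1 34]
S = H·P̄·Hᵀ + R = [137]
K = P̄·Hᵀ·S⁻¹ = [2/137; 68/137]
x' − x̄ = [-30/137, -1020/137] = K·y
y = (KᵀK)⁻¹·Kᵀ·(x' − x̄) = [-15]
z = y + H·x̄ = [-15] + [12] = [-3]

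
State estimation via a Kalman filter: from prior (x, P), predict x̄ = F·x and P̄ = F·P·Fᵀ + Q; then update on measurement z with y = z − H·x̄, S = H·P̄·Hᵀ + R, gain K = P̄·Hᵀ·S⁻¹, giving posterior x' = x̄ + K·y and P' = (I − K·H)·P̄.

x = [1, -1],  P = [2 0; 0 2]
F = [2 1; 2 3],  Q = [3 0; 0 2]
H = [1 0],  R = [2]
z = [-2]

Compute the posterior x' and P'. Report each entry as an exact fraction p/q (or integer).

x̄ = F·x = [1, -1]
P̄ = F·P·Fᵀ + Q = [13 14; 14 28]
y = z − H·x̄ = [-3]
S = H·P̄·Hᵀ + R = [15]
K = P̄·Hᵀ·S⁻¹ = [13/15; 14/15]
x' = x̄ + K·y = [-8/5, -19/5]
P' = (I − K·H)·P̄ = [26/15 28/15; 28/15 224/15]

x' = [-8/5, -19/5]
P' = [26/15 28/15; 28/15 224/15]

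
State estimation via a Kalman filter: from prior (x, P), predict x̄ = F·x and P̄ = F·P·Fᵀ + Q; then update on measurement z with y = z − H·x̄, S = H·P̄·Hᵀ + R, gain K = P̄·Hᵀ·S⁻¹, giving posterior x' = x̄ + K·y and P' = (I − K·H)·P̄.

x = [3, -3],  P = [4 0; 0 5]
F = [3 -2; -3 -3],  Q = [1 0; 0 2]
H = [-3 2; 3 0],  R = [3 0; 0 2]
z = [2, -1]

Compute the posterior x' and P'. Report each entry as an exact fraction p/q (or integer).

x' = [-46455/172399, 104290/172399]
P' = [37902/172399 56304/172399; 56304/172399 211773/172399]

x̄ = F·x = [15, 0]
P̄ = F·P·Fᵀ + Q = [57 -6; -6 83]
y = z − H·x̄ = [47, -46]
S = H·P̄·Hᵀ + R = [920 -549; -549 515]
K = P̄·Hᵀ·S⁻¹ = [-366/172399 56853/172399; 84878/172399 84456/172399]
x' = x̄ + K·y = [-46455/172399, 104290/172399]
P' = (I − K·H)·P̄ = [37902/172399 56304/172399; 56304/172399 211773/172399]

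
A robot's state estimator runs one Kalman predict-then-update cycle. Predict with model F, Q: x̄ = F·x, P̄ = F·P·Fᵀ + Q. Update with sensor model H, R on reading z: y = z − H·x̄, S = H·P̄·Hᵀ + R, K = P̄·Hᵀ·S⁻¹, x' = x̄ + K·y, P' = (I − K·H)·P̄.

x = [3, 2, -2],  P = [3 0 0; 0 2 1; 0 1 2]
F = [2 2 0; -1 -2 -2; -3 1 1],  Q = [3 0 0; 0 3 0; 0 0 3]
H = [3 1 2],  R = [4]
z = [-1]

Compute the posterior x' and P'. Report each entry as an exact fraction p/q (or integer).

x' = [940/121, -63/121, -129/11]
P' = [2054/121 -1368/121 -213/11; -1368/121 2730/121 57/11; -213/11 57/11 27]

x̄ = F·x = [10, -3, -9]
P̄ = F·P·Fᵀ + Q = [23 -18 -12; -18 30 -3; -12 -3 36]
y = z − H·x̄ = [-10]
S = H·P̄·Hᵀ + R = [121]
K = P̄·Hᵀ·S⁻¹ = [27/121; -30/121; 3/11]
x' = x̄ + K·y = [940/121, -63/121, -129/11]
P' = (I − K·H)·P̄ = [2054/121 -1368/121 -213/11; -1368/121 2730/121 57/11; -213/11 57/11 27]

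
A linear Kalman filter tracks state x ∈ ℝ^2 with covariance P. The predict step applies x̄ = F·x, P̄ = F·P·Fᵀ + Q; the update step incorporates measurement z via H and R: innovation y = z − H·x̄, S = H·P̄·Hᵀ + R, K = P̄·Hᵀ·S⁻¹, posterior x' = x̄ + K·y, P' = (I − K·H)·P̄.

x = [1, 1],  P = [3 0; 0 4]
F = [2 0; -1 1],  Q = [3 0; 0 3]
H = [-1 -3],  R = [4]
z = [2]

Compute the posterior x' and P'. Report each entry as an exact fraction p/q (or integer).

x' = [158/73, -96/73]
P' = [1086/73 -366/73; -366/73 154/73]

x̄ = F·x = [2, 0]
P̄ = F·P·Fᵀ + Q = [15 -6; -6 10]
y = z − H·x̄ = [4]
S = H·P̄·Hᵀ + R = [73]
K = P̄·Hᵀ·S⁻¹ = [3/73; -24/73]
x' = x̄ + K·y = [158/73, -96/73]
P' = (I − K·H)·P̄ = [1086/73 -366/73; -366/73 154/73]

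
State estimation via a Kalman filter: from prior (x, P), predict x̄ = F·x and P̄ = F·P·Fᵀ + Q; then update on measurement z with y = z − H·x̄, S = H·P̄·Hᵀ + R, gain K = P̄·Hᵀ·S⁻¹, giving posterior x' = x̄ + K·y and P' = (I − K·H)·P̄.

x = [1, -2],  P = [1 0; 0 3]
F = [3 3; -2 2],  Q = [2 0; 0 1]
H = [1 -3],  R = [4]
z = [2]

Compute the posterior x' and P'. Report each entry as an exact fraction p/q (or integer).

x̄ = F·x = [-3, -6]
P̄ = F·P·Fᵀ + Q = [38 12; 12 17]
y = z − H·x̄ = [-13]
S = H·P̄·Hᵀ + R = [123]
K = P̄·Hᵀ·S⁻¹ = [2/123; -13/41]
x' = x̄ + K·y = [-395/123, -77/41]
P' = (I − K·H)·P̄ = [4670/123 518/41; 518/41 190/41]

x' = [-395/123, -77/41]
P' = [4670/123 518/41; 518/41 190/41]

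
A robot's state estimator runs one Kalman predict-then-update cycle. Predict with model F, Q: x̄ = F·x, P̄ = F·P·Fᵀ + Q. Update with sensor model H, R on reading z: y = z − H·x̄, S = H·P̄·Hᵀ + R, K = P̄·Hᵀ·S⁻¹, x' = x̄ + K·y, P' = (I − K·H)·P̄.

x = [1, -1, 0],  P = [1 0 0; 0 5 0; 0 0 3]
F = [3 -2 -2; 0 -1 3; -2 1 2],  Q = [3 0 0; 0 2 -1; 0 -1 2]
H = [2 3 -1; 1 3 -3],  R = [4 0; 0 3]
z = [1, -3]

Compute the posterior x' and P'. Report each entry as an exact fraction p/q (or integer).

x' = [-6645/13943, 14473/13943, 23786/13943]
P' = [263796/13943 -229776/13943 -148200/13943; -229776/13943 212018/13943 141934/13943; -148200/13943 141934/13943 101118/13943]

x̄ = F·x = [5, 1, -3]
P̄ = F·P·Fᵀ + Q = [44 -8 -28; -8 34 12; -28 12 23]
y = z − H·x̄ = [-15, -20]
S = H·P̄·Hᵀ + R = [453 443; 443 464]
K = P̄·Hᵀ·S⁻¹ = [-3384/13943 6356/13943; 8642/13943 -6508/13943; 7071/13943 -8584/13943]
x' = x̄ + K·y = [-6645/13943, 14473/13943, 23786/13943]
P' = (I − K·H)·P̄ = [263796/13943 -229776/13943 -148200/13943; -229776/13943 212018/13943 141934/13943; -148200/13943 141934/13943 101118/13943]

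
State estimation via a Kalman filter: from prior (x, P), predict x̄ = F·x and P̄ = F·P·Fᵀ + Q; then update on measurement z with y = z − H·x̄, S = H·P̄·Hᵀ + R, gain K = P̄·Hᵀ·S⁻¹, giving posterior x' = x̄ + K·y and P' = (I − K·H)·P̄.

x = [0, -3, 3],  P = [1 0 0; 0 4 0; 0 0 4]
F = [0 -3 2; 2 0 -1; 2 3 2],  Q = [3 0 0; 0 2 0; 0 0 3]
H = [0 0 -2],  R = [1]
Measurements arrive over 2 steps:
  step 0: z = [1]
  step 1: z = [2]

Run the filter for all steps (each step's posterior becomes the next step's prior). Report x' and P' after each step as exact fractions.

step 0: x' = [3355/237, -751/237, -121/237], P' = [11435/237 -2216/237 -20/237; -2216/237 2306/237 -4/237; -20/237 -4/237 59/237]
step 1: x' = [643357/54267, 755177/54267, -52783/54267], P' = [1560001/18089 4323170/54267 -2434/54267; 4323170/54267 4744967/54267 10766/54267; -2434/54267 10766/54267 13547/54267]

step 0: x̄ = F·x = [15, -3, -3]
step 0: P̄ = F·P·Fᵀ + Q = [55 -8 -20; -8 10 -4; -20 -4 59]
step 0: y = z − H·x̄ = [-5]
step 0: S = H·P̄·Hᵀ + R = [237]
step 0: K = P̄·Hᵀ·S⁻¹ = [40/237; 8/237; -118/237]
step 0: x' = x̄ + K·y = [3355/237, -751/237, -121/237]
step 0: P' = (I − K·H)·P̄ = [11435/237 -2216/237 -20/237; -2216/237 2306/237 -4/237; -20/237 -4/237 59/237]
step 1: x̄ = F·x = [2011/237, 2277/79, 1405/79]
step 1: P̄ = F·P·Fᵀ + Q = [21749/237 4362/79 -2434/79; 4362/79 15451/79 10766/79; -2434/79 10766/79 13547/79]
step 1: y = z − H·x̄ = [2968/79]
step 1: S = H·P̄·Hᵀ + R = [54267/79]
step 1: K = P̄·Hᵀ·S⁻¹ = [4868/54267; -21532/54267; -27094/54267]
step 1: x' = x̄ + K·y = [643357/54267, 755177/54267, -52783/54267]
step 1: P' = (I − K·H)·P̄ = [1560001/18089 4323170/54267 -2434/54267; 4323170/54267 4744967/54267 10766/54267; -2434/54267 10766/54267 13547/54267]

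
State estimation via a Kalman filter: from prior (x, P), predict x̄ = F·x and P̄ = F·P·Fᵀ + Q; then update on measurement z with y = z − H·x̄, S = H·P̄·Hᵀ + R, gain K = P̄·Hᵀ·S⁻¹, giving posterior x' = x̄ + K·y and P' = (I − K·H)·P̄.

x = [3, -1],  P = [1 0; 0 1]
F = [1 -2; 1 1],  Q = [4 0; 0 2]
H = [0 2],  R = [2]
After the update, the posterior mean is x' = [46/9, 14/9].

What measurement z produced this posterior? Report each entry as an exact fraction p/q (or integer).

z = [3]

x̄ = F·x = [5, 2]
P̄ = F·P·Fᵀ + Q = [9 -1; -1 4]
S = H·P̄·Hᵀ + R = [18]
K = P̄·Hᵀ·S⁻¹ = [-1/9; 4/9]
x' − x̄ = [1/9, -4/9] = K·y
y = (KᵀK)⁻¹·Kᵀ·(x' − x̄) = [-1]
z = y + H·x̄ = [-1] + [4] = [3]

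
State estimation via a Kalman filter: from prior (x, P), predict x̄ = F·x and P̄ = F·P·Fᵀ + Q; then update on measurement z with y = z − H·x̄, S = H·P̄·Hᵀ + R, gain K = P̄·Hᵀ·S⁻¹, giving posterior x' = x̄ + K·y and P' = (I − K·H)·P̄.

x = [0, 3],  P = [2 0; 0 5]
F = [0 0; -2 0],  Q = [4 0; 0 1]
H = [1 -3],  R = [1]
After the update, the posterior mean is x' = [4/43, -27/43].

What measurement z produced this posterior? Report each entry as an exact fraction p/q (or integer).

x̄ = F·x = [0, 0]
P̄ = F·P·Fᵀ + Q = [4 0; 0 9]
S = H·P̄·Hᵀ + R = [86]
K = P̄·Hᵀ·S⁻¹ = [2/43; -27/86]
x' − x̄ = [4/43, -27/43] = K·y
y = (KᵀK)⁻¹·Kᵀ·(x' − x̄) = [2]
z = y + H·x̄ = [2] + [0] = [2]

z = [2]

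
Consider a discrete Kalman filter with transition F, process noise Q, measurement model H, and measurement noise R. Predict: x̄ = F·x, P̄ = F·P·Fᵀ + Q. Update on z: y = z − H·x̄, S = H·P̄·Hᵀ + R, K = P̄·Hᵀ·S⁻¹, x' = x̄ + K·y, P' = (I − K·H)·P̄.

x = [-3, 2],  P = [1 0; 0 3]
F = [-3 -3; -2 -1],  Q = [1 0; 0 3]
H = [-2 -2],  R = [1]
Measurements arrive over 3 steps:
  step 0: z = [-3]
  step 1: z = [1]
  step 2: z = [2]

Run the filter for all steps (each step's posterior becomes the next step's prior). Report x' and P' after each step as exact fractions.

step 0: x̄ = F·x = [3, 4]
step 0: P̄ = F·P·Fᵀ + Q = [37 15; 15 10]
step 0: y = z − H·x̄ = [11]
step 0: S = H·P̄·Hᵀ + R = [309]
step 0: K = P̄·Hᵀ·S⁻¹ = [-104/309; -50/309]
step 0: x' = x̄ + K·y = [-217/309, 686/309]
step 0: P' = (I − K·H)·P̄ = [617/309 -565/309; -565/309 590/309]
step 1: x̄ = F·x = [-469/103, -84/103]
step 1: P̄ = F·P·Fᵀ + Q = [334/103 129/103; 129/103 575/103]
step 1: y = z − H·x̄ = [-1003/103]
step 1: S = H·P̄·Hᵀ + R = [4771/103]
step 1: K = P̄·Hᵀ·S⁻¹ = [-926/4771; -1408/4771]
step 1: x' = x̄ + K·y = [-12707/4771, 9820/4771]
step 1: P' = (I − K·H)·P̄ = [7146/4771 -6683/4771; -6683/4771 7387/4771]
step 2: x̄ = F·x = [8661/4771, 15594/4771]
step 2: P̄ = F·P·Fᵀ + Q = [15274/4771 4890/4771; 4890/4771 23552/4771]
step 2: y = z − H·x̄ = [58052/4771]
step 2: S = H·P̄·Hᵀ + R = [199195/4771]
step 2: K = P̄·Hᵀ·S⁻¹ = [-40328/199195; -56884/199195]
step 2: x' = x̄ + K·y = [-129091/199195, -41078/199195]
step 2: P' = (I − K·H)·P̄ = [296826/199195 -276662/199195; -276662/199195 305104/199195]

step 0: x' = [-217/309, 686/309], P' = [617/309 -565/309; -565/309 590/309]
step 1: x' = [-12707/4771, 9820/4771], P' = [7146/4771 -6683/4771; -6683/4771 7387/4771]
step 2: x' = [-129091/199195, -41078/199195], P' = [296826/199195 -276662/199195; -276662/199195 305104/199195]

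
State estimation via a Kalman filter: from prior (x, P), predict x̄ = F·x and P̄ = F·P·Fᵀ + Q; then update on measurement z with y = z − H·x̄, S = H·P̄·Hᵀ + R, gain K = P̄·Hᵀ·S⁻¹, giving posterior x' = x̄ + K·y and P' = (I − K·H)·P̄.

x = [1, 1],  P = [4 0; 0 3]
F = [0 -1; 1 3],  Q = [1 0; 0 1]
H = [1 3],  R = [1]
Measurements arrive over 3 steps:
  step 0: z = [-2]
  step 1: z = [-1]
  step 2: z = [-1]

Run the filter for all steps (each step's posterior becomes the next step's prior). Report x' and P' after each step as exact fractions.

step 0: x̄ = F·x = [-1, 4]
step 0: P̄ = F·P·Fᵀ + Q = [4 -9; -9 32]
step 0: y = z − H·x̄ = [-13]
step 0: S = H·P̄·Hᵀ + R = [239]
step 0: K = P̄·Hᵀ·S⁻¹ = [-23/239; 87/239]
step 0: x' = x̄ + K·y = [60/239, -175/239]
step 0: P' = (I − K·H)·P̄ = [427/239 -150/239; -150/239 79/239]
step 1: x̄ = F·x = [175/239, -465/239]
step 1: P̄ = F·P·Fᵀ + Q = [318/239 -87/239; -87/239 477/239]
step 1: y = z − H·x̄ = [981/239]
step 1: S = H·P̄·Hᵀ + R = [4328/239]
step 1: K = P̄·Hᵀ·S⁻¹ = [57/4328; 168/541]
step 1: x' = x̄ + K·y = [3403/4328, -363/541]
step 1: P' = (I − K·H)·P̄ = [5745/4328 -237/541; -237/541 135/541]
step 2: x̄ = F·x = [363/541, -5309/4328]
step 2: P̄ = F·P·Fᵀ + Q = [676/541 -168/541; -168/541 8417/4328]
step 2: y = z − H·x̄ = [8695/4328]
step 2: S = H·P̄·Hᵀ + R = [77425/4328]
step 2: K = P̄·Hᵀ·S⁻¹ = [1376/77425; 23907/77425]
step 2: x' = x̄ + K·y = [10943/15485, -9389/15485]
step 2: P' = (I − K·H)·P̄ = [96308/77425 -31644/77425; -31644/77425 18517/77425]

step 0: x' = [60/239, -175/239], P' = [427/239 -150/239; -150/239 79/239]
step 1: x' = [3403/4328, -363/541], P' = [5745/4328 -237/541; -237/541 135/541]
step 2: x' = [10943/15485, -9389/15485], P' = [96308/77425 -31644/77425; -31644/77425 18517/77425]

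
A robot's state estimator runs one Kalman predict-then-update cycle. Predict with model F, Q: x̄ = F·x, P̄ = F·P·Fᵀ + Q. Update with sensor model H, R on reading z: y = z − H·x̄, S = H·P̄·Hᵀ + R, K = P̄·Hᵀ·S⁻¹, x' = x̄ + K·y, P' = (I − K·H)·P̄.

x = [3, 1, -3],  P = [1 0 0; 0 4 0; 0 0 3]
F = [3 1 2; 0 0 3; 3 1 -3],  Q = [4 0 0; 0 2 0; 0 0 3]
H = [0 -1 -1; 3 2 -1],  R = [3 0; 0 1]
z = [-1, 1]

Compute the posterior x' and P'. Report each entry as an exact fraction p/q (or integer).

x̄ = F·x = [4, -9, 19]
P̄ = F·P·Fᵀ + Q = [29 18 -5; 18 29 -27; -5 -27 43]
y = z − H·x̄ = [9, 26]
S = H·P̄·Hᵀ + R = [21 -27; -27 775]
K = P̄·Hᵀ·S⁻¹ = [-6619/15546 779/5182; 2203/15546 955/5182; -7712/7773 -464/2591]
x' = x̄ + K·y = [21125/5182, -15199/5182, 14029/2591]
P' = (I − K·H)·P̄ = [65651/15546 -58253/15546 39055/7773; -58253/15546 57005/15546 -31807/7773; 39055/7773 -31807/7773 54943/7773]

x' = [21125/5182, -15199/5182, 14029/2591]
P' = [65651/15546 -58253/15546 39055/7773; -58253/15546 57005/15546 -31807/7773; 39055/7773 -31807/7773 54943/7773]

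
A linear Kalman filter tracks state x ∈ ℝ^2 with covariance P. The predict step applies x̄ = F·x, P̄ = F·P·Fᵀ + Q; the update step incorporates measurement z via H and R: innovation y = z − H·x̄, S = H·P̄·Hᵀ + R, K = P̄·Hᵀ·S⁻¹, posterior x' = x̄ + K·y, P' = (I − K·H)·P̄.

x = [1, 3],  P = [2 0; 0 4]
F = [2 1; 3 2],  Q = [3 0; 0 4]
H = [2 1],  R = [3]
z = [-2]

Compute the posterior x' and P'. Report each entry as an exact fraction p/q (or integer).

x̄ = F·x = [5, 9]
P̄ = F·P·Fᵀ + Q = [15 20; 20 38]
y = z − H·x̄ = [-21]
S = H·P̄·Hᵀ + R = [181]
K = P̄·Hᵀ·S⁻¹ = [50/181; 78/181]
x' = x̄ + K·y = [-145/181, -9/181]
P' = (I − K·H)·P̄ = [215/181 -280/181; -280/181 794/181]

x' = [-145/181, -9/181]
P' = [215/181 -280/181; -280/181 794/181]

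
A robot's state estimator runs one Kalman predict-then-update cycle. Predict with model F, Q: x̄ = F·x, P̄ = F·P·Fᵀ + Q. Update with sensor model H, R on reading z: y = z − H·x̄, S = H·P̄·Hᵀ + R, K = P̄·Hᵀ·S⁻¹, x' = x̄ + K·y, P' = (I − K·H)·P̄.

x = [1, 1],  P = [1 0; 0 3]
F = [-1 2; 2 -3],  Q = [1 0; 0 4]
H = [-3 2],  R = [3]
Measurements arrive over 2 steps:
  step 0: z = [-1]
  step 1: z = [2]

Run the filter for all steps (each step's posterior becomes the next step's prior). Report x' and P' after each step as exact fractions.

step 0: x' = [181/509, 11/509], P' = [402/509 480/509; 480/509 915/509]
step 1: x' = [-23397/85070, 5015/8507], P' = [67781/85070 8094/8507; 8094/8507 15297/8507]

step 0: x̄ = F·x = [1, -1]
step 0: P̄ = F·P·Fᵀ + Q = [14 -20; -20 35]
step 0: y = z − H·x̄ = [4]
step 0: S = H·P̄·Hᵀ + R = [509]
step 0: K = P̄·Hᵀ·S⁻¹ = [-82/509; 130/509]
step 0: x' = x̄ + K·y = [181/509, 11/509]
step 0: P' = (I − K·H)·P̄ = [402/509 480/509; 480/509 915/509]
step 1: x̄ = F·x = [-159/509, 329/509]
step 1: P̄ = F·P·Fᵀ + Q = [2651/509 -2934/509; -2934/509 6119/509]
step 1: y = z − H·x̄ = [-117/509]
step 1: S = H·P̄·Hᵀ + R = [85070/509]
step 1: K = P̄·Hᵀ·S⁻¹ = [-13821/85070; 2104/8507]
step 1: x' = x̄ + K·y = [-23397/85070, 5015/8507]
step 1: P' = (I − K·H)·P̄ = [67781/85070 8094/8507; 8094/8507 15297/8507]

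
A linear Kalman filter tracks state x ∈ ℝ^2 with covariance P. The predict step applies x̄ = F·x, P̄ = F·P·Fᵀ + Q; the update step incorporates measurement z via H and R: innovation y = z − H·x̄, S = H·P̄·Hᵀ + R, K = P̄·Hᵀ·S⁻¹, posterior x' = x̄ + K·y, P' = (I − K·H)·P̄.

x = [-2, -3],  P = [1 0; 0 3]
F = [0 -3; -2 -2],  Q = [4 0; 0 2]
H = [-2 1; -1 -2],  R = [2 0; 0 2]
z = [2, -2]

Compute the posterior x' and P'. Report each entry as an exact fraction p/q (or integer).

x' = [-23/61, 167/122]
P' = [308/793 9/793; 9/793 603/1586]

x̄ = F·x = [9, 10]
P̄ = F·P·Fᵀ + Q = [31 18; 18 18]
y = z − H·x̄ = [10, 27]
S = H·P̄·Hᵀ + R = [72 80; 80 177]
K = P̄·Hᵀ·S⁻¹ = [-607/1586 -163/793; 567/3172 -306/793]
x' = x̄ + K·y = [-23/61, 167/122]
P' = (I − K·H)·P̄ = [308/793 9/793; 9/793 603/1586]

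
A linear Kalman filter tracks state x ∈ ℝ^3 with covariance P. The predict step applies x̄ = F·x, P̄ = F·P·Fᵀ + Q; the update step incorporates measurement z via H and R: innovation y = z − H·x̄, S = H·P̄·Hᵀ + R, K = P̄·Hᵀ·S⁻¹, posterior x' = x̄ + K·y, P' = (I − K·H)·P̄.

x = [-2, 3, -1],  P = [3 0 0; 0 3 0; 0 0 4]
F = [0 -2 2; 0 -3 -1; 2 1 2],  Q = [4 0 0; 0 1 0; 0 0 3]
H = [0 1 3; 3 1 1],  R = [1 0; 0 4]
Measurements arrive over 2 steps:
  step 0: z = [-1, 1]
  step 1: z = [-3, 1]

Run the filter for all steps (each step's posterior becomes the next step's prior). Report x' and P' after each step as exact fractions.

step 0: x' = [1330/981, -26899/5886, 259/218], P' = [134/109 -7459/1962 817/654; -7459/1962 433985/23544 -5427/872; 817/654 -5427/872 5785/2616]
step 1: x' = [2183569470/6183223543, 1153422987/883317649, -8650389592/6183223543], P' = [3096936956/6183223543 -488903732/883317649 940151736/6183223543; -488903732/883317649 3496143037/883317649 -1167865345/883317649; 940151736/6183223543 -1167865345/883317649 3400648427/6183223543]

step 0: x̄ = F·x = [-8, -8, -3]
step 0: P̄ = F·P·Fᵀ + Q = [32 10 10; 10 32 -17; 10 -17 34]
step 0: y = z − H·x̄ = [16, 36]
step 0: S = H·P̄·Hᵀ + R = [237 186; 186 444]
step 0: K = P̄·Hᵀ·S⁻¹ = [-53/981 557/1962; -2801/11772 4733/23544; 179/436 -173/2616]
step 0: x' = x̄ + K·y = [1330/981, -26899/5886, 259/218]
step 0: P' = (I − K·H)·P̄ = [134/109 -7459/1962 817/654; -7459/1962 433985/23544 -5427/872; 817/654 -5427/872 5785/2616]
step 1: x̄ = F·x = [33892/2943, 12284/981, 3047/5886]
step 1: P̄ = F·P·Fᵀ + Q = [401326/2943 128579/981 27257/5886; 128579/981 28725/218 16307/3924; 27257/5886 16307/3924 119801/23544]
step 1: y = z − H·x̄ = [-11167/654, -274217/5886]
step 1: S = H·P̄·Hᵀ + R = [532345/2616 1565779/2616; 1565779/2616 51576977/23544]
step 1: K = P̄·Hᵀ·S⁻¹ = [-601870916/6183223543 1702159120/6183223543; -7452998/883317649 215391624/883317649; 2026887866/6183223543 -488488445/6183223543]
step 1: x' = x̄ + K·y = [2183569470/6183223543, 1153422987/883317649, -8650389592/6183223543]
step 1: P' = (I − K·H)·P̄ = [3096936956/6183223543 -488903732/883317649 940151736/6183223543; -488903732/883317649 3496143037/883317649 -1167865345/883317649; 940151736/6183223543 -1167865345/883317649 3400648427/6183223543]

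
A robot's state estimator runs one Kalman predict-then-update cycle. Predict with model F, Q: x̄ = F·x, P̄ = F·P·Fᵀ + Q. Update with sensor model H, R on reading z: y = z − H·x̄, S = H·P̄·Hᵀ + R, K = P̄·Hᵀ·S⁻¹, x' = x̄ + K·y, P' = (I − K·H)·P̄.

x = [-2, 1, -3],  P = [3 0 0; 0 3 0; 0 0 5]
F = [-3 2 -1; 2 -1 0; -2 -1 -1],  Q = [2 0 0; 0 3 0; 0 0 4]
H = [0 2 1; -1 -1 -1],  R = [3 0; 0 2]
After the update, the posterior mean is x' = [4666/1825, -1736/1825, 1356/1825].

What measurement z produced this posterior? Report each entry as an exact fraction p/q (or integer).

z = [-1, -2]

x̄ = F·x = [11, -5, 6]
P̄ = F·P·Fᵀ + Q = [46 -24 17; -24 18 -9; 17 -9 24]
S = H·P̄·Hᵀ + R = [63 -2; -2 58]
K = P̄·Hᵀ·S⁻¹ = [-938/1825 -2519/3650; 798/1825 999/3650; 142/1825 -1002/1825]
x' − x̄ = [-15409/1825, 7389/1825, -9594/1825] = K·y
y = (KᵀK)⁻¹·Kᵀ·(x' − x̄) = [3, 10]
z = y + H·x̄ = [3, 10] + [-4, -12] = [-1, -2]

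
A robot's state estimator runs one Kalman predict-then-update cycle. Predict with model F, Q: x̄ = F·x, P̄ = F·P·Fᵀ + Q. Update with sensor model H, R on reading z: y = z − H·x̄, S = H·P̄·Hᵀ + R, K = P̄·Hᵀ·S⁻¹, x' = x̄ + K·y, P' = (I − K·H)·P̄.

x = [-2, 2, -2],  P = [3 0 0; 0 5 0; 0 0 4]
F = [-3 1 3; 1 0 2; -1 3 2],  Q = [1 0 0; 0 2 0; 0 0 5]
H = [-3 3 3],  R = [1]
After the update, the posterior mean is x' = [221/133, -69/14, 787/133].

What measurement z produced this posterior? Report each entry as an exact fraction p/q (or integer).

z = [-2]

x̄ = F·x = [2, -6, 4]
P̄ = F·P·Fᵀ + Q = [69 15 48; 15 21 13; 48 13 69]
S = H·P̄·Hᵀ + R = [532]
K = P̄·Hᵀ·S⁻¹ = [-9/266; 3/28; 51/266]
x' − x̄ = [-45/133, 15/14, 255/133] = K·y
y = (KᵀK)⁻¹·Kᵀ·(x' − x̄) = [10]
z = y + H·x̄ = [10] + [-12] = [-2]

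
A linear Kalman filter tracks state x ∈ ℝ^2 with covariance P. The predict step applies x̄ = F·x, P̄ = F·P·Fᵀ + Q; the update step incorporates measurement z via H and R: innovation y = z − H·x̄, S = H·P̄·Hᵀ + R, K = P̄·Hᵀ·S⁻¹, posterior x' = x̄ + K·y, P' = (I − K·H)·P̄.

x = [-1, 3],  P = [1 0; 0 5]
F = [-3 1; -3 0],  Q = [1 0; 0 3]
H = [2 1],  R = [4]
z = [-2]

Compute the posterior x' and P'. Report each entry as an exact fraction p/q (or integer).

x̄ = F·x = [6, 3]
P̄ = F·P·Fᵀ + Q = [15 9; 9 12]
y = z − H·x̄ = [-17]
S = H·P̄·Hᵀ + R = [112]
K = P̄·Hᵀ·S⁻¹ = [39/112; 15/56]
x' = x̄ + K·y = [9/112, -87/56]
P' = (I − K·H)·P̄ = [159/112 -81/56; -81/56 111/28]

x' = [9/112, -87/56]
P' = [159/112 -81/56; -81/56 111/28]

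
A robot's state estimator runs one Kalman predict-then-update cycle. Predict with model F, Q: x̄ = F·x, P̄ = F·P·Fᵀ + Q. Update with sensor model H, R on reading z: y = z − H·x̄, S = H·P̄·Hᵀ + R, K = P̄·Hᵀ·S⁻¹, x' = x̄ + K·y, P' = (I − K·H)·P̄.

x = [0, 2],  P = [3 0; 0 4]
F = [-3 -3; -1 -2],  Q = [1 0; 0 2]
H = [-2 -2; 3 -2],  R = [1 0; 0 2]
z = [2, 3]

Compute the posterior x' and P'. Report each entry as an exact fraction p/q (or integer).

x' = [2439/13487, -31867/26974]
P' = [1594/13487 -222/13487; -222/13487 4377/26974]

x̄ = F·x = [-6, -4]
P̄ = F·P·Fᵀ + Q = [64 33; 33 21]
y = z − H·x̄ = [-18, 13]
S = H·P̄·Hᵀ + R = [605 -366; -366 266]
K = P̄·Hᵀ·S⁻¹ = [-2744/13487 2613/13487; -3933/13487 -5043/26974]
x' = x̄ + K·y = [2439/13487, -31867/26974]
P' = (I − K·H)·P̄ = [1594/13487 -222/13487; -222/13487 4377/26974]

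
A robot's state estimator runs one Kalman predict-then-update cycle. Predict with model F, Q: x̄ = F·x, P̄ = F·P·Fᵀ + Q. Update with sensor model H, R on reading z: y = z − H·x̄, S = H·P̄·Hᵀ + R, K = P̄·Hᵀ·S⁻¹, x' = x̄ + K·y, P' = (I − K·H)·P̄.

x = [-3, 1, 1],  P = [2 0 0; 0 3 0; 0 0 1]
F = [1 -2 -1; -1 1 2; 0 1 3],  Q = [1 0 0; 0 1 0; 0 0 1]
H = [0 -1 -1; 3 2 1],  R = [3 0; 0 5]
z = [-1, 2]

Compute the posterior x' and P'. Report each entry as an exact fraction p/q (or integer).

x' = [-259/401, 781/401, -128/401]
P' = [3758/2807 -2990/2807 -829/2807; -2990/2807 4808/2807 -1151/2807; -829/2807 -1151/2807 5339/2807]

x̄ = F·x = [-6, 6, 4]
P̄ = F·P·Fᵀ + Q = [16 -10 -9; -10 10 9; -9 9 13]
y = z − H·x̄ = [9, 4]
S = H·P̄·Hᵀ + R = [44 -3; -3 64]
K = P̄·Hᵀ·S⁻¹ = [1273/2807 893/2807; -1219/2807 -101/2807; -1396/2807 110/2807]
x' = x̄ + K·y = [-259/401, 781/401, -128/401]
P' = (I − K·H)·P̄ = [3758/2807 -2990/2807 -829/2807; -2990/2807 4808/2807 -1151/2807; -829/2807 -1151/2807 5339/2807]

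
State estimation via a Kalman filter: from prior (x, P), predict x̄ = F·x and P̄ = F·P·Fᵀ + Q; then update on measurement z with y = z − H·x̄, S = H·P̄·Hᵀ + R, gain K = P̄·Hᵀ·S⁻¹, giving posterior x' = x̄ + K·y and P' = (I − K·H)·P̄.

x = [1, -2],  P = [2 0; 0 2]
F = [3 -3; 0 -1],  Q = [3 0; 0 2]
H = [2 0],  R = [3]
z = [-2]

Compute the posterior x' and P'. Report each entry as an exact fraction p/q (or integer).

x̄ = F·x = [9, 2]
P̄ = F·P·Fᵀ + Q = [39 6; 6 4]
y = z − H·x̄ = [-20]
S = H·P̄·Hᵀ + R = [159]
K = P̄·Hᵀ·S⁻¹ = [26/53; 4/53]
x' = x̄ + K·y = [-43/53, 26/53]
P' = (I − K·H)·P̄ = [39/53 6/53; 6/53 164/53]

x' = [-43/53, 26/53]
P' = [39/53 6/53; 6/53 164/53]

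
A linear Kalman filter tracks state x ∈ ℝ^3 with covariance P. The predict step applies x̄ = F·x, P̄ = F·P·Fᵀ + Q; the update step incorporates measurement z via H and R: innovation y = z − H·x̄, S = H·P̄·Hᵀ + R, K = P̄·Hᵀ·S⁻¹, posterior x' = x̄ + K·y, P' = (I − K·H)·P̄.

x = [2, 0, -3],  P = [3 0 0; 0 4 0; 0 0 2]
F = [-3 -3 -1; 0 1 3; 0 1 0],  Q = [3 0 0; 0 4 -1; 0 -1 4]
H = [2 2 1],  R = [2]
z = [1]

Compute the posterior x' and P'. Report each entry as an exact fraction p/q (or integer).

x̄ = F·x = [-3, -9, 0]
P̄ = F·P·Fᵀ + Q = [68 -18 -12; -18 26 3; -12 3 8]
y = z − H·x̄ = [25]
S = H·P̄·Hᵀ + R = [206]
K = P̄·Hᵀ·S⁻¹ = [44/103; 19/206; -5/103]
x' = x̄ + K·y = [791/103, -1379/206, -125/103]
P' = (I − K·H)·P̄ = [3132/103 -2690/103 -796/103; -2690/103 4995/206 404/103; -796/103 404/103 774/103]

x' = [791/103, -1379/206, -125/103]
P' = [3132/103 -2690/103 -796/103; -2690/103 4995/206 404/103; -796/103 404/103 774/103]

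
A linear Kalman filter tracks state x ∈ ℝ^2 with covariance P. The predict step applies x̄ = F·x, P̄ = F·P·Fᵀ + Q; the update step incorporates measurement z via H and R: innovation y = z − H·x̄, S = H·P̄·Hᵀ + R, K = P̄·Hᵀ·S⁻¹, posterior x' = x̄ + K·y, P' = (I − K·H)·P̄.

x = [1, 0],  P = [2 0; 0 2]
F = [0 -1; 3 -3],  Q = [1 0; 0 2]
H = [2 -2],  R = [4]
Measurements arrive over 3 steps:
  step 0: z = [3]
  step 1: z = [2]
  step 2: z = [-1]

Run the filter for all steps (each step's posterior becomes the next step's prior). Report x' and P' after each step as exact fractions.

step 0: x' = [-9/20, -9/5], P' = [27/10 14/5; 14/5 58/15]
step 1: x' = [1423/610, 504/305], P' = [1401/305 1351/305; 1351/305 1576/305]
step 2: x' = [-876/1307, 613/7842], P' = [6471/1307 6069/1307; 6069/1307 20617/3921]

step 0: x̄ = F·x = [0, 3]
step 0: P̄ = F·P·Fᵀ + Q = [3 6; 6 38]
step 0: y = z − H·x̄ = [9]
step 0: S = H·P̄·Hᵀ + R = [120]
step 0: K = P̄·Hᵀ·S⁻¹ = [-1/20; -8/15]
step 0: x' = x̄ + K·y = [-9/20, -9/5]
step 0: P' = (I − K·H)·P̄ = [27/10 14/5; 14/5 58/15]
step 1: x̄ = F·x = [9/5, 81/20]
step 1: P̄ = F·P·Fᵀ + Q = [73/15 16/5; 16/5 107/10]
step 1: y = z − H·x̄ = [13/2]
step 1: S = H·P̄·Hᵀ + R = [122/3]
step 1: K = P̄·Hᵀ·S⁻¹ = [5/61; -45/122]
step 1: x' = x̄ + K·y = [1423/610, 504/305]
step 1: P' = (I − K·H)·P̄ = [1401/305 1351/305; 1351/305 1576/305]
step 2: x̄ = F·x = [-504/305, 249/122]
step 2: P̄ = F·P·Fᵀ + Q = [1881/305 135/61; 135/61 617/61]
step 2: y = z − H·x̄ = [1948/305]
step 2: S = H·P̄·Hᵀ + R = [15684/305]
step 2: K = P̄·Hᵀ·S⁻¹ = [201/1307; -1205/3921]
step 2: x' = x̄ + K·y = [-876/1307, 613/7842]
step 2: P' = (I − K·H)·P̄ = [6471/1307 6069/1307; 6069/1307 20617/3921]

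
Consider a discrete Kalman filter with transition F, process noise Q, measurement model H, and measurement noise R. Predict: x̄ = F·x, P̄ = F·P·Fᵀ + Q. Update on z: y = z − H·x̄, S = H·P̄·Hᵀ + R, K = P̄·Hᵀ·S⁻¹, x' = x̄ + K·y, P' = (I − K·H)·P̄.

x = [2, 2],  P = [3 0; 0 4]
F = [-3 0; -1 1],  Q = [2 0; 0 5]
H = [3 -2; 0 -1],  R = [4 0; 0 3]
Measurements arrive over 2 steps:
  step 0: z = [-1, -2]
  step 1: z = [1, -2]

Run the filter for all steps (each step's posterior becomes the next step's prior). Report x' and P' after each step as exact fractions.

step 0: x̄ = F·x = [-6, 0]
step 0: P̄ = F·P·Fᵀ + Q = [29 9; 9 12]
step 0: y = z − H·x̄ = [17, -2]
step 0: S = H·P̄·Hᵀ + R = [205 -3; -3 15]
step 0: K = P̄·Hᵀ·S⁻¹ = [24/73 -39/73; 3/1022 -817/1022]
step 0: x' = x̄ + K·y = [48/73, 1685/1022]
step 0: P' = (I − K·H)·P̄ = [110/73 117/73; 117/73 2451/1022]
step 1: x̄ = F·x = [-144/73, 1013/1022]
step 1: P̄ = F·P·Fᵀ + Q = [1136/73 -21/73; -21/73 5825/1022]
step 1: y = z − H·x̄ = [4548/511, -1031/1022]
step 1: S = H·P̄·Hᵀ + R = [87026/511 6266/511; 6266/511 8891/1022]
step 1: K = P̄·Hᵀ·S⁻¹ = [208293/680257 -271098/680257; -18798/680257 -419179/680257]
step 1: x' = x̄ + K·y = [785457/680257, 929831/680257]
step 1: P' = (I − K·H)·P̄ = [819920/680257 813294/680257; 813294/680257 1257537/680257]

step 0: x' = [48/73, 1685/1022], P' = [110/73 117/73; 117/73 2451/1022]
step 1: x' = [785457/680257, 929831/680257], P' = [819920/680257 813294/680257; 813294/680257 1257537/680257]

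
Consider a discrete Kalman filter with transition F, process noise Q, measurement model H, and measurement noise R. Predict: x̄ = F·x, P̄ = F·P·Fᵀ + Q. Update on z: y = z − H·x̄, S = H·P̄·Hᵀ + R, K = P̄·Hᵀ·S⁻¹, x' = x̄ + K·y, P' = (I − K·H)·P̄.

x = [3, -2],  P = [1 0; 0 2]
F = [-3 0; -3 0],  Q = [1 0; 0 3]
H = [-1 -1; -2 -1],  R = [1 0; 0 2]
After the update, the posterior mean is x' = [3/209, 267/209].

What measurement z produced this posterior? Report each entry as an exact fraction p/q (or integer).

x̄ = F·x = [-9, -9]
P̄ = F·P·Fᵀ + Q = [10 9; 9 12]
S = H·P̄·Hᵀ + R = [41 59; 59 90]
K = P̄·Hᵀ·S⁻¹ = [1/209 -68/209; -120/209 9/209]
x' − x̄ = [1884/209, 2148/209] = K·y
y = (KᵀK)⁻¹·Kᵀ·(x' − x̄) = [-20, -28]
z = y + H·x̄ = [-20, -28] + [18, 27] = [-2, -1]

z = [-2, -1]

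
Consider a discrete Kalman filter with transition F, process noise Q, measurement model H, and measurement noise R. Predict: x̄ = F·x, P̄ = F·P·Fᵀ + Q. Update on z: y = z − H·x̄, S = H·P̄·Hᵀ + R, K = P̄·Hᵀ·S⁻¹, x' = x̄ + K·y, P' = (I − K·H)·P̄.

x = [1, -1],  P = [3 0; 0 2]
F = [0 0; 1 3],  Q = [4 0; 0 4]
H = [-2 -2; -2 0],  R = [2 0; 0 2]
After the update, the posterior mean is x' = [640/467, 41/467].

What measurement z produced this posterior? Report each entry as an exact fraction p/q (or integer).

z = [-3, -3]

x̄ = F·x = [0, -2]
P̄ = F·P·Fᵀ + Q = [4 0; 0 25]
S = H·P̄·Hᵀ + R = [118 16; 16 18]
K = P̄·Hᵀ·S⁻¹ = [-4/467 -204/467; -225/467 200/467]
x' − x̄ = [640/467, 975/467] = K·y
y = (KᵀK)⁻¹·Kᵀ·(x' − x̄) = [-7, -3]
z = y + H·x̄ = [-7, -3] + [4, 0] = [-3, -3]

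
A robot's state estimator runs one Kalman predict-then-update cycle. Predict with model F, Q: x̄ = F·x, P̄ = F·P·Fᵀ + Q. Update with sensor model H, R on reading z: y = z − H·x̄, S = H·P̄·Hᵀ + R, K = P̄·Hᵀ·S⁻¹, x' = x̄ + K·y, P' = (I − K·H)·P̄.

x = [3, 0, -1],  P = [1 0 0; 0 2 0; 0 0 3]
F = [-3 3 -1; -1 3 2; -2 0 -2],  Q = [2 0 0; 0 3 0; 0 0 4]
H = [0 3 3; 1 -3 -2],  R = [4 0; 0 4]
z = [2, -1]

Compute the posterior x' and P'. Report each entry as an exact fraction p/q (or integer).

x̄ = F·x = [-8, -5, -4]
P̄ = F·P·Fᵀ + Q = [32 15 12; 15 34 -10; 12 -10 20]
y = z − H·x̄ = [29, -16]
S = H·P̄·Hᵀ + R = [310 -195; -195 164]
K = P̄·Hᵀ·S⁻¹ = [6069/12815 865/2563; -1257/12815 -1346/2563; 1062/2563 1294/2563]
x' = x̄ + K·y = [4281/12815, 7152/12815, -158/2563]
P' = (I − K·H)·P̄ = [78516/12815 45032/12815 -7388/2563; 45032/12815 75304/12815 -15396/2563; -7388/2563 -15396/2563 16812/2563]

x' = [4281/12815, 7152/12815, -158/2563]
P' = [78516/12815 45032/12815 -7388/2563; 45032/12815 75304/12815 -15396/2563; -7388/2563 -15396/2563 16812/2563]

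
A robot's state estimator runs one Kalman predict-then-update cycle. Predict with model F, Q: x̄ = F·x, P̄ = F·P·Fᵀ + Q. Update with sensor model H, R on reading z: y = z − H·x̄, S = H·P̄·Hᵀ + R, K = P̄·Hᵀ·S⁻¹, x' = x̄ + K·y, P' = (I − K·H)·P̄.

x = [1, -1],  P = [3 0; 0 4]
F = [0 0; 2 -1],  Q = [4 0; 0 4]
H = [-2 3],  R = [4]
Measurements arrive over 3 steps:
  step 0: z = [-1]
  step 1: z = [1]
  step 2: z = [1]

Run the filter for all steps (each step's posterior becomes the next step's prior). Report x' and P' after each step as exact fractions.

step 0: x̄ = F·x = [0, 3]
step 0: P̄ = F·P·Fᵀ + Q = [4 0; 0 20]
step 0: y = z − H·x̄ = [-10]
step 0: S = H·P̄·Hᵀ + R = [200]
step 0: K = P̄·Hᵀ·S⁻¹ = [-1/25; 3/10]
step 0: x' = x̄ + K·y = [2/5, 0]
step 0: P' = (I − K·H)·P̄ = [92/25 12/5; 12/5 2]
step 1: x̄ = F·x = [0, 4/5]
step 1: P̄ = F·P·Fᵀ + Q = [4 0; 0 278/25]
step 1: y = z − H·x̄ = [-7/5]
step 1: S = H·P̄·Hᵀ + R = [3002/25]
step 1: K = P̄·Hᵀ·S⁻¹ = [-100/1501; 417/1501]
step 1: x' = x̄ + K·y = [140/1501, 617/1501]
step 1: P' = (I − K·H)·P̄ = [5204/1501 3336/1501; 3336/1501 2780/1501]
step 2: x̄ = F·x = [0, -337/1501]
step 2: P̄ = F·P·Fᵀ + Q = [4 0; 0 16256/1501]
step 2: y = z − H·x̄ = [2512/1501]
step 2: S = H·P̄·Hᵀ + R = [176324/1501]
step 2: K = P̄·Hᵀ·S⁻¹ = [-3002/44081; 12192/44081]
step 2: x' = x̄ + K·y = [-5024/44081, 10507/44081]
step 2: P' = (I − K·H)·P̄ = [152308/44081 97536/44081; 97536/44081 81280/44081]

step 0: x' = [2/5, 0], P' = [92/25 12/5; 12/5 2]
step 1: x' = [140/1501, 617/1501], P' = [5204/1501 3336/1501; 3336/1501 2780/1501]
step 2: x' = [-5024/44081, 10507/44081], P' = [152308/44081 97536/44081; 97536/44081 81280/44081]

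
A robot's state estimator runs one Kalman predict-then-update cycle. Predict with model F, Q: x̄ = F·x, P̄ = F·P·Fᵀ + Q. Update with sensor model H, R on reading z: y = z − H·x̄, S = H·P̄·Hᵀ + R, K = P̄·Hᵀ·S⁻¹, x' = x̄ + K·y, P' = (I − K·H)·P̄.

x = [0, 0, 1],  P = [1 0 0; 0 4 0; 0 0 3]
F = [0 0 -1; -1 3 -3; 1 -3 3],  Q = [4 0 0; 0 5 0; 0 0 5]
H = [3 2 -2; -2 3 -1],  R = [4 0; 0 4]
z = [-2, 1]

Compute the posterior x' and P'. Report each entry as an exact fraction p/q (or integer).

x' = [-51794/88225, -6087/176450, 16717/176450]
P' = [55564/88225 50786/88225 102574/88225; 50786/88225 225153/176450 349127/176450; 102574/88225 349127/176450 706393/176450]

x̄ = F·x = [-1, -3, 3]
P̄ = F·P·Fᵀ + Q = [7 9 -9; 9 69 -64; -9 -64 69]
y = z − H·x̄ = [13, 11]
S = H·P̄·Hᵀ + R = [1347 1058; 1058 962]
K = P̄·Hᵀ·S⁻¹ = [15779/88225 -15336/88225; 7096/88225 30797/176450; -12386/88225 -17327/176450]
x' = x̄ + K·y = [-51794/88225, -6087/176450, 16717/176450]
P' = (I − K·H)·P̄ = [55564/88225 50786/88225 102574/88225; 50786/88225 225153/176450 349127/176450; 102574/88225 349127/176450 706393/176450]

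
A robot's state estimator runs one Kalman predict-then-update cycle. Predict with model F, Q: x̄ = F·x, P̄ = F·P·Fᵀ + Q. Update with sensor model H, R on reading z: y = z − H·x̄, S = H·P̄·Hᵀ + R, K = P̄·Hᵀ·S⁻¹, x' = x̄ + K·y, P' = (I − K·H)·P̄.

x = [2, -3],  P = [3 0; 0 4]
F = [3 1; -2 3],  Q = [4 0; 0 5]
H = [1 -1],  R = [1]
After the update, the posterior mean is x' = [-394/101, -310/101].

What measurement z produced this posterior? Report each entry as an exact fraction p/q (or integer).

x̄ = F·x = [3, -13]
P̄ = F·P·Fᵀ + Q = [35 -6; -6 53]
S = H·P̄·Hᵀ + R = [101]
K = P̄·Hᵀ·S⁻¹ = [41/101; -59/101]
x' − x̄ = [-697/101, 1003/101] = K·y
y = (KᵀK)⁻¹·Kᵀ·(x' − x̄) = [-17]
z = y + H·x̄ = [-17] + [16] = [-1]

z = [-1]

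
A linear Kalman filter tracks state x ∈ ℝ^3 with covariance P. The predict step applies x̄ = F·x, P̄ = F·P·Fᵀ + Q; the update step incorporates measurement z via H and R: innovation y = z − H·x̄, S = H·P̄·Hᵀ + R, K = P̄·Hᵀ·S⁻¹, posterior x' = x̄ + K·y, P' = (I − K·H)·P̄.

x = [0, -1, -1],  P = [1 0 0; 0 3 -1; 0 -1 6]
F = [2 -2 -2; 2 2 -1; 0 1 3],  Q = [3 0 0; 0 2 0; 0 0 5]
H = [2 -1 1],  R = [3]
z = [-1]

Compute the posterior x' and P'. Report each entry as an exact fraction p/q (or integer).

x' = [224/101, 97/101, -434/101]
P' = [2635/101 1596/101 -3584/101; 1596/101 1739/101 -1552/101; -3584/101 -1552/101 5631/101]

x̄ = F·x = [4, -1, -4]
P̄ = F·P·Fᵀ + Q = [35 6 -34; 6 28 -17; -34 -17 56]
y = z − H·x̄ = [-6]
S = H·P̄·Hᵀ + R = [101]
K = P̄·Hᵀ·S⁻¹ = [30/101; -33/101; 5/101]
x' = x̄ + K·y = [224/101, 97/101, -434/101]
P' = (I − K·H)·P̄ = [2635/101 1596/101 -3584/101; 1596/101 1739/101 -1552/101; -3584/101 -1552/101 5631/101]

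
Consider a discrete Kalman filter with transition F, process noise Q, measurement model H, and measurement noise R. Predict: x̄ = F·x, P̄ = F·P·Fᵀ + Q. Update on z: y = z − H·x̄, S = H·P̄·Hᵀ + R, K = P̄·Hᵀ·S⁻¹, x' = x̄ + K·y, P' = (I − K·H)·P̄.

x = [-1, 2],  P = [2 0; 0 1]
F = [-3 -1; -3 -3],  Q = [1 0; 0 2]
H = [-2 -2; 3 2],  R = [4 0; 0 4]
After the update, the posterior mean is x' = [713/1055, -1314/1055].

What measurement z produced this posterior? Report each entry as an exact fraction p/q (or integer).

x̄ = F·x = [1, -3]
P̄ = F·P·Fᵀ + Q = [20 21; 21 29]
S = H·P̄·Hᵀ + R = [368 -446; -446 552]
K = P̄·Hᵀ·S⁻¹ = [57/1055 241/1055; -617/2110 -18/1055]
x' − x̄ = [-342/1055, 1851/1055] = K·y
y = (KᵀK)⁻¹·Kᵀ·(x' − x̄) = [-6, 0]
z = y + H·x̄ = [-6, 0] + [4, -3] = [-2, -3]

z = [-2, -3]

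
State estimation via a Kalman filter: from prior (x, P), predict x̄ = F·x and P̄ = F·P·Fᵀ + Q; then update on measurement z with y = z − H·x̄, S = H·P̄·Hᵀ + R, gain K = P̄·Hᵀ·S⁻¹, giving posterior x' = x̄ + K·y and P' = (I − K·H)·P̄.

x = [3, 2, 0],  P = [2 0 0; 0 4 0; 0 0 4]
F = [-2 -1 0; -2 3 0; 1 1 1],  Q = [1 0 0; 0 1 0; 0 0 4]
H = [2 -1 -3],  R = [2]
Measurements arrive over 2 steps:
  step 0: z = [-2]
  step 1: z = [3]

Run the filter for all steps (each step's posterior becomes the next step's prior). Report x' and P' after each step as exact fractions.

step 0: x' = [-1514/385, -29/5, 1/35], P' = [2089/385 34/5 44/35; 34/5 148/5 -26/5; 44/35 -26/5 94/35]
step 1: x' = [1204115/467647, 2766232/467647, -595063/467647], P' = [1949359/467647 4984288/467647 -416758/467647; 4984288/467647 57320181/935294 -12308037/935294; -416758/467647 -12308037/935294 3630481/935294]

step 0: x̄ = F·x = [-8, 0, 5]
step 0: P̄ = F·P·Fᵀ + Q = [13 -4 -8; -4 45 8; -8 8 14]
step 0: y = z − H·x̄ = [29]
step 0: S = H·P̄·Hᵀ + R = [385]
step 0: K = P̄·Hᵀ·S⁻¹ = [54/385; -1/5; -6/35]
step 0: x' = x̄ + K·y = [-1514/385, -29/5, 1/35]
step 0: P' = (I − K·H)·P̄ = [2089/385 34/5 44/35; 34/5 148/5 -26/5; 44/35 -26/5 94/35]
step 1: x̄ = F·x = [5261/385, -3671/385, -3736/385]
step 1: P̄ = F·P·Fᵀ + Q = [30609/385 -36304/385 -22394/385; -36304/385 79889/385 25654/385; -22394/385 25654/385 18259/385]
step 1: y = z − H·x̄ = [-24246/385]
step 1: S = H·P̄·Hᵀ + R = [935294/385]
step 1: K = P̄·Hᵀ·S⁻¹ = [82352/467647; -229459/935294; -125219/935294]
step 1: x' = x̄ + K·y = [1204115/467647, 2766232/467647, -595063/467647]
step 1: P' = (I − K·H)·P̄ = [1949359/467647 4984288/467647 -416758/467647; 4984288/467647 57320181/935294 -12308037/935294; -416758/467647 -12308037/935294 3630481/935294]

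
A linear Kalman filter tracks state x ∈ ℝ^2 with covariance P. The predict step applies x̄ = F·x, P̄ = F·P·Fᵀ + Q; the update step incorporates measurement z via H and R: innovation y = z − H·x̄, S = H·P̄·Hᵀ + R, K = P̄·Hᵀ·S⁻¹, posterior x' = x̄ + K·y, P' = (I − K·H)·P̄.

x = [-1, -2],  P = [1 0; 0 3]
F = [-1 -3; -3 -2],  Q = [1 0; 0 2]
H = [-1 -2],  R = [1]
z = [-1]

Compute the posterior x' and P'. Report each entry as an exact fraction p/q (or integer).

x' = [11/103, 51/103]
P' = [933/206 -431/206; -431/206 249/206]

x̄ = F·x = [7, 7]
P̄ = F·P·Fᵀ + Q = [29 21; 21 23]
y = z − H·x̄ = [20]
S = H·P̄·Hᵀ + R = [206]
K = P̄·Hᵀ·S⁻¹ = [-71/206; -67/206]
x' = x̄ + K·y = [11/103, 51/103]
P' = (I − K·H)·P̄ = [933/206 -431/206; -431/206 249/206]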